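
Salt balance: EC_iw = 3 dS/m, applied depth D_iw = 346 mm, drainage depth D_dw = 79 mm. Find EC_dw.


EC_dw = EC_iw * D_iw / D_dw
EC_dw = 3 * 346 / 79
EC_dw = 1038 / 79

13.1392 dS/m


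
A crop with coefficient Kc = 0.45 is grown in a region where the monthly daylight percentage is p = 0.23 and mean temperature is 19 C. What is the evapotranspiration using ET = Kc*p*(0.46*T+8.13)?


ET = Kc * p * (0.46*T + 8.13)
ET = 0.45 * 0.23 * (0.46*19 + 8.13)
ET = 0.45 * 0.23 * 16.8700

1.7460 mm/day


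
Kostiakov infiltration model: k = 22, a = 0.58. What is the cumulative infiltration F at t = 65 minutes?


F = k * t^a = 22 * 65^0.58
F = 22 * 11.258739

247.6923 mm


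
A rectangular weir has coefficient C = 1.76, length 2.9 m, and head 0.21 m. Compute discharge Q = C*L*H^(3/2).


Q = C * L * H^(3/2) = 1.76 * 2.9 * 0.21^1.5 = 1.76 * 2.9 * 0.096234

0.4912 m^3/s


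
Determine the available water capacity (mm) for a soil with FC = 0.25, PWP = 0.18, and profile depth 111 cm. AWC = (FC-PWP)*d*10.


AWC = (FC - PWP) * d * 10
AWC = (0.25 - 0.18) * 111 * 10
AWC = 0.0700 * 111 * 10

77.7000 mm


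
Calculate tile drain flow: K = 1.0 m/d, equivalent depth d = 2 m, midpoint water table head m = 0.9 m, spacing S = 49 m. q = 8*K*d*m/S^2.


q = 8*K*d*m/S^2
q = 8*1.0*2*0.9/49^2
q = 14.4000 / 2401

0.0060 m/d


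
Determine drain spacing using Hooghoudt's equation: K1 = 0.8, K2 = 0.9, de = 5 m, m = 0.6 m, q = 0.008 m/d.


S^2 = 8*K2*de*m/q + 4*K1*m^2/q
S^2 = 8*0.9*5*0.6/0.008 + 4*0.8*0.6^2/0.008
S = sqrt(2844.0000)

53.3292 m


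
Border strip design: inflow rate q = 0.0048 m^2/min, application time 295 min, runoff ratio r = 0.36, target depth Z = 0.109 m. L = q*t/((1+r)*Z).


L = q*t/((1+r)*Z)
L = 0.0048*295/((1+0.36)*0.109)
L = 1.416/0.14824

9.5521 m


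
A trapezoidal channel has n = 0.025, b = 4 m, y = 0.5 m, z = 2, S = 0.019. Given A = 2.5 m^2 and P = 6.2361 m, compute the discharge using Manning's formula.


R = A/P = 2.5/6.2361 = 0.400892
Q = (1/0.025) * 2.5 * 0.400892^(2/3) * 0.019^0.5

7.4943 m^3/s


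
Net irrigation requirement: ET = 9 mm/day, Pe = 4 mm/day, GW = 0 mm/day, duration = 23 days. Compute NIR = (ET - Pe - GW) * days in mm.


Daily deficit = ET - Pe - GW = 9 - 4 - 0 = 5 mm/day
NIR = 5 * 23 = 115 mm

115.0000 mm


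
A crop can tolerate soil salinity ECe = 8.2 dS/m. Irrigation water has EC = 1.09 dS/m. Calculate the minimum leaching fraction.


LR = ECiw / (5*ECe - ECiw)
LR = 1.09 / (5*8.2 - 1.09)
LR = 1.09 / 39.9100

0.0273


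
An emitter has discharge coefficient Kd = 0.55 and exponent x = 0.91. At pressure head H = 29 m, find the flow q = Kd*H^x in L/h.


q = Kd * H^x = 0.55 * 29^0.91 = 0.55 * 21.418161

11.7800 L/h


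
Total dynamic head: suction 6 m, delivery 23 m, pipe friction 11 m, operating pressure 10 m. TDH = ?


TDH = Hs + Hd + hf + Hp = 6 + 23 + 11 + 10 = 50

50 m


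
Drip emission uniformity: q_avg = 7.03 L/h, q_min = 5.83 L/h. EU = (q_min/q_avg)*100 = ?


EU = (q_min/q_avg)*100 = (5.83/7.03)*100 = 82.9303%

82.9303 %


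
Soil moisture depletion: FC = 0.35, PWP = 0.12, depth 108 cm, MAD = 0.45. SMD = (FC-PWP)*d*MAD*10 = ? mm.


SMD = (FC - PWP) * d * MAD * 10
SMD = (0.35 - 0.12) * 108 * 0.45 * 10
SMD = 0.2300 * 108 * 0.45 * 10

111.7800 mm


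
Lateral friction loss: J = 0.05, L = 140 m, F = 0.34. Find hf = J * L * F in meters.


hf = J * L * F = 0.05 * 140 * 0.34 = 2.3800 m

2.3800 m


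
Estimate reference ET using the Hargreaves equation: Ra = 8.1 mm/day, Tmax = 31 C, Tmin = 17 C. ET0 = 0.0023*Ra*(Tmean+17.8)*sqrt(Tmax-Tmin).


Tmean = (Tmax + Tmin)/2 = (31 + 17)/2 = 24.0
ET0 = 0.0023 * 8.1 * (24.0 + 17.8) * sqrt(31 - 17)
ET0 = 0.0023 * 8.1 * 41.8 * 3.741657

2.9138 mm/day


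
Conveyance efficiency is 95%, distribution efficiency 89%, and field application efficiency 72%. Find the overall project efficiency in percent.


Ec = 0.95, Eb = 0.89, Ea = 0.72
E = 0.95 * 0.89 * 0.72 * 100 = 60.8760%

60.8760 %


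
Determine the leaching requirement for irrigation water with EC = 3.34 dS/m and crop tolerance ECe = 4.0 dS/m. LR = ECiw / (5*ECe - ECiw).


LR = ECiw / (5*ECe - ECiw)
LR = 3.34 / (5*4.0 - 3.34)
LR = 3.34 / 16.6600

0.2005


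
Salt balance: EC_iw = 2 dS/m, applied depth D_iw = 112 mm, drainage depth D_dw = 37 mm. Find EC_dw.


EC_dw = EC_iw * D_iw / D_dw
EC_dw = 2 * 112 / 37
EC_dw = 224 / 37

6.0541 dS/m


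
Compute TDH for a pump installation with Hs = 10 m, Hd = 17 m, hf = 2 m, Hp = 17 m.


TDH = Hs + Hd + hf + Hp = 10 + 17 + 2 + 17 = 46

46 m


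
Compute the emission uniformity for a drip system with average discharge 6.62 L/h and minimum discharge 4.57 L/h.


EU = (q_min/q_avg)*100 = (4.57/6.62)*100 = 69.0332%

69.0332 %


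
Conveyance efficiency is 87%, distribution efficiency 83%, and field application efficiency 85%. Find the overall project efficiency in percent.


Ec = 0.87, Eb = 0.83, Ea = 0.85
E = 0.87 * 0.83 * 0.85 * 100 = 61.3785%

61.3785 %


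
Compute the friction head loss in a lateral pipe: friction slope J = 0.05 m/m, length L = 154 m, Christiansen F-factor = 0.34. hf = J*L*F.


hf = J * L * F = 0.05 * 154 * 0.34 = 2.6180 m

2.6180 m


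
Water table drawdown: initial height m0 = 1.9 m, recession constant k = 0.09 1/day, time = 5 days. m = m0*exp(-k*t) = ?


m = m0 * exp(-k*t)
m = 1.9 * exp(-0.09 * 5)
m = 1.9 * exp(-0.4500)

1.2115 m


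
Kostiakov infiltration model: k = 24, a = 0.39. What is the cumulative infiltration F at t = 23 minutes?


F = k * t^a = 24 * 23^0.39
F = 24 * 3.396830

81.5239 mm


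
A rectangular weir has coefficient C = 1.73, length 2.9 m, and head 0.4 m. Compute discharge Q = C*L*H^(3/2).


Q = C * L * H^(3/2) = 1.73 * 2.9 * 0.4^1.5 = 1.73 * 2.9 * 0.252982

1.2692 m^3/s


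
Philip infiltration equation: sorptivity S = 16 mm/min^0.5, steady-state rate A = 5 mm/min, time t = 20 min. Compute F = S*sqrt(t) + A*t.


F = S*sqrt(t) + A*t
F = 16*sqrt(20) + 5*20
F = 16*4.472136 + 100

171.5542 mm


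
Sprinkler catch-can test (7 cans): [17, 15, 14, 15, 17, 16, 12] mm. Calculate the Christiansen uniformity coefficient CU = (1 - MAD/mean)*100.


mean = 15.142857 mm
MAD = 1.306122 mm
CU = (1 - 1.306122/15.142857)*100

91.3747 %


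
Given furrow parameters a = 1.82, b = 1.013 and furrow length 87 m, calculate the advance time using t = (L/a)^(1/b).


t = (L/a)^(1/b)
t = (87/1.82)^(1/1.013)
t = 47.802198^(1/1.013)

45.4878 min


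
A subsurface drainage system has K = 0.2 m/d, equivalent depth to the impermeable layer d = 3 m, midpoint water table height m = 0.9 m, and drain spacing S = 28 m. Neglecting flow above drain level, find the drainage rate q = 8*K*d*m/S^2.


q = 8*K*d*m/S^2
q = 8*0.2*3*0.9/28^2
q = 4.3200 / 784

0.0055 m/d


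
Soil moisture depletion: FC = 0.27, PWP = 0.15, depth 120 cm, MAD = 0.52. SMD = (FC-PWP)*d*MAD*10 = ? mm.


SMD = (FC - PWP) * d * MAD * 10
SMD = (0.27 - 0.15) * 120 * 0.52 * 10
SMD = 0.1200 * 120 * 0.52 * 10

74.8800 mm


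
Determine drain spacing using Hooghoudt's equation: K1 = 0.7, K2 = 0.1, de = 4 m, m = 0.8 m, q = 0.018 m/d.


S^2 = 8*K2*de*m/q + 4*K1*m^2/q
S^2 = 8*0.1*4*0.8/0.018 + 4*0.7*0.8^2/0.018
S = sqrt(241.7778)

15.5492 m


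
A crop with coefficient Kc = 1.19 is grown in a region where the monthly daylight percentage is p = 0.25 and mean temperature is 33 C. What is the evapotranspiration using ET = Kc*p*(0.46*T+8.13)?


ET = Kc * p * (0.46*T + 8.13)
ET = 1.19 * 0.25 * (0.46*33 + 8.13)
ET = 1.19 * 0.25 * 23.3100

6.9347 mm/day


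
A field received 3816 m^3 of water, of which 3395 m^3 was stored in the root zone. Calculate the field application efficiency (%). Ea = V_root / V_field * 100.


Ea = V_root / V_field * 100 = 3395 / 3816 * 100 = 88.9675%

88.9675 %


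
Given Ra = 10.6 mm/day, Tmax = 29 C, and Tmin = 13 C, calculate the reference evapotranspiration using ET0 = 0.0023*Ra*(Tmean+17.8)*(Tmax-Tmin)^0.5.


Tmean = (Tmax + Tmin)/2 = (29 + 13)/2 = 21.0
ET0 = 0.0023 * 10.6 * (21.0 + 17.8) * sqrt(29 - 13)
ET0 = 0.0023 * 10.6 * 38.8 * 4.000000

3.7838 mm/day


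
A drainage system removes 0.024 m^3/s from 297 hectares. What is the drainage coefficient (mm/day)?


DC = Q * 86400 / (A * 10000) * 1000
DC = 0.024 * 86400 / (297 * 10000) * 1000
DC = 2073600.0000 / 2970000

0.6982 mm/day


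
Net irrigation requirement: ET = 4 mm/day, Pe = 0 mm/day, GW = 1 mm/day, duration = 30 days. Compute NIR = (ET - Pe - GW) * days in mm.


Daily deficit = ET - Pe - GW = 4 - 0 - 1 = 3 mm/day
NIR = 3 * 30 = 90 mm

90.0000 mm


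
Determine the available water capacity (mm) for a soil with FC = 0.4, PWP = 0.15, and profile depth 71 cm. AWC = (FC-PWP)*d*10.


AWC = (FC - PWP) * d * 10
AWC = (0.4 - 0.15) * 71 * 10
AWC = 0.2500 * 71 * 10

177.5000 mm


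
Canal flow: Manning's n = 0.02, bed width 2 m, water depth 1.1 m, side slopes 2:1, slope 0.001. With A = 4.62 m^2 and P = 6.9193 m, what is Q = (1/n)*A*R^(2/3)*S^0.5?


R = A/P = 4.62/6.9193 = 0.667698
Q = (1/0.02) * 4.62 * 0.667698^(2/3) * 0.001^0.5

5.5804 m^3/s


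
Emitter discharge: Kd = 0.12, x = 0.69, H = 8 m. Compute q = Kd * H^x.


q = Kd * H^x = 0.12 * 8^0.69 = 0.12 * 4.198867

0.5039 L/h


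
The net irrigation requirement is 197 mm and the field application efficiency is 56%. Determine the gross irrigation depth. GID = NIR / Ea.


Ea = 56% = 0.56
GID = NIR / Ea = 197 / 0.56 = 351.7857 mm

351.7857 mm


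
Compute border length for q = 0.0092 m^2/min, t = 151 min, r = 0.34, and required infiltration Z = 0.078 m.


L = q*t/((1+r)*Z)
L = 0.0092*151/((1+0.34)*0.078)
L = 1.3892/0.10452

13.2912 m


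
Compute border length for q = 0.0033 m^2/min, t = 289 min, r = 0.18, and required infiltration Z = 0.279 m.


L = q*t/((1+r)*Z)
L = 0.0033*289/((1+0.18)*0.279)
L = 0.9537/0.32922

2.8968 m


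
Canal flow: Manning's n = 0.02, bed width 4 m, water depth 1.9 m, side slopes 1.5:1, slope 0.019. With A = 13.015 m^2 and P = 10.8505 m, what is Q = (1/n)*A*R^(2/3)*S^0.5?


R = A/P = 13.015/10.8505 = 1.199484
Q = (1/0.02) * 13.015 * 1.199484^(2/3) * 0.019^0.5

101.2637 m^3/s


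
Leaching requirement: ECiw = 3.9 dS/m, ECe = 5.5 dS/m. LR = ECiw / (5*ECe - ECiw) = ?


LR = ECiw / (5*ECe - ECiw)
LR = 3.9 / (5*5.5 - 3.9)
LR = 3.9 / 23.6000

0.1653


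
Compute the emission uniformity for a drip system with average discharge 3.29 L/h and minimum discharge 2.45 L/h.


EU = (q_min/q_avg)*100 = (2.45/3.29)*100 = 74.4681%

74.4681 %


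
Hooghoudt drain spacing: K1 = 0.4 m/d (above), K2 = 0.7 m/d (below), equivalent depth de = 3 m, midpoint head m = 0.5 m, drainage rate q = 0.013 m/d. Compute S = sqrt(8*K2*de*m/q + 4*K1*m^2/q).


S^2 = 8*K2*de*m/q + 4*K1*m^2/q
S^2 = 8*0.7*3*0.5/0.013 + 4*0.4*0.5^2/0.013
S = sqrt(676.9231)

26.0177 m


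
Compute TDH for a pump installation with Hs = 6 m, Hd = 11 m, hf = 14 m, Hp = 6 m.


TDH = Hs + Hd + hf + Hp = 6 + 11 + 14 + 6 = 37

37 m


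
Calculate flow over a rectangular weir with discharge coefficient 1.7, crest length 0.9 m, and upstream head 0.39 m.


Q = C * L * H^(3/2) = 1.7 * 0.9 * 0.39^1.5 = 1.7 * 0.9 * 0.243555

0.3726 m^3/s


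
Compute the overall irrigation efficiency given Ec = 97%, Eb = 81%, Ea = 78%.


Ec = 0.97, Eb = 0.81, Ea = 0.78
E = 0.97 * 0.81 * 0.78 * 100 = 61.2846%

61.2846 %


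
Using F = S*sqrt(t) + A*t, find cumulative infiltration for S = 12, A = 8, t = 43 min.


F = S*sqrt(t) + A*t
F = 12*sqrt(43) + 8*43
F = 12*6.557439 + 344

422.6893 mm


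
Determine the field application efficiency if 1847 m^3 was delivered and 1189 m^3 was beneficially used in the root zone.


Ea = V_root / V_field * 100 = 1189 / 1847 * 100 = 64.3747%

64.3747 %


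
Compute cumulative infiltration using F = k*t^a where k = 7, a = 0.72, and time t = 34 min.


F = k * t^a = 7 * 34^0.72
F = 7 * 12.666739

88.6672 mm


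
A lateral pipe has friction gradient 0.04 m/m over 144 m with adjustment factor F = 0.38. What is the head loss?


hf = J * L * F = 0.04 * 144 * 0.38 = 2.1888 m

2.1888 m


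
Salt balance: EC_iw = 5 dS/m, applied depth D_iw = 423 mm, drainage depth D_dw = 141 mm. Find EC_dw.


EC_dw = EC_iw * D_iw / D_dw
EC_dw = 5 * 423 / 141
EC_dw = 2115 / 141

15.0000 dS/m


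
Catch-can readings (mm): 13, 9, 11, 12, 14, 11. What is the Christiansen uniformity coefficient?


mean = 11.666667 mm
MAD = 1.333333 mm
CU = (1 - 1.333333/11.666667)*100

88.5714 %


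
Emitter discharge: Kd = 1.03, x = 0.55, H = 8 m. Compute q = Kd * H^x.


q = Kd * H^x = 1.03 * 8^0.55 = 1.03 * 3.138336

3.2325 L/h


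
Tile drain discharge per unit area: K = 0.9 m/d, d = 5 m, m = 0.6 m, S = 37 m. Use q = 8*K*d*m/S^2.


q = 8*K*d*m/S^2
q = 8*0.9*5*0.6/37^2
q = 21.6000 / 1369

0.0158 m/d


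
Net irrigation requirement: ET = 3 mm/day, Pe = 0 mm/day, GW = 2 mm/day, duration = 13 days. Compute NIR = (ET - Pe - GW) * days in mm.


Daily deficit = ET - Pe - GW = 3 - 0 - 2 = 1 mm/day
NIR = 1 * 13 = 13 mm

13.0000 mm


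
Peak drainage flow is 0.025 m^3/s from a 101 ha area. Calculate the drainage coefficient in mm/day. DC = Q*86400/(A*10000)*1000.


DC = Q * 86400 / (A * 10000) * 1000
DC = 0.025 * 86400 / (101 * 10000) * 1000
DC = 2160000.0000 / 1010000

2.1386 mm/day


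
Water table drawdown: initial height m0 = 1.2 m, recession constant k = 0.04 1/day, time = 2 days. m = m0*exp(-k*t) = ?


m = m0 * exp(-k*t)
m = 1.2 * exp(-0.04 * 2)
m = 1.2 * exp(-0.0800)

1.1077 m


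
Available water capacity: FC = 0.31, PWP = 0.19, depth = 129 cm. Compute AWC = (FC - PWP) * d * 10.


AWC = (FC - PWP) * d * 10
AWC = (0.31 - 0.19) * 129 * 10
AWC = 0.1200 * 129 * 10

154.8000 mm


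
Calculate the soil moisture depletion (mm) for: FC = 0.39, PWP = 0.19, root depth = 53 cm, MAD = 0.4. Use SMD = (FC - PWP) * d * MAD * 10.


SMD = (FC - PWP) * d * MAD * 10
SMD = (0.39 - 0.19) * 53 * 0.4 * 10
SMD = 0.2000 * 53 * 0.4 * 10

42.4000 mm


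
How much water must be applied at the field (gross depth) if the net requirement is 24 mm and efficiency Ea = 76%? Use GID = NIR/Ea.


Ea = 76% = 0.76
GID = NIR / Ea = 24 / 0.76 = 31.5789 mm

31.5789 mm


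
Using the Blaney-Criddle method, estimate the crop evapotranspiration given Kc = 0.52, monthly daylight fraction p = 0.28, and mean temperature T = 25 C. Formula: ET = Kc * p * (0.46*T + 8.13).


ET = Kc * p * (0.46*T + 8.13)
ET = 0.52 * 0.28 * (0.46*25 + 8.13)
ET = 0.52 * 0.28 * 19.6300

2.8581 mm/day


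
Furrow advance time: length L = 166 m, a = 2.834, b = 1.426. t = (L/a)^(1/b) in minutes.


t = (L/a)^(1/b)
t = (166/2.834)^(1/1.426)
t = 58.574453^(1/1.426)

17.3631 min


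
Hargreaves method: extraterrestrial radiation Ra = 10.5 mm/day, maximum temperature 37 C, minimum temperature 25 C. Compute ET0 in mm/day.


Tmean = (Tmax + Tmin)/2 = (37 + 25)/2 = 31.0
ET0 = 0.0023 * 10.5 * (31.0 + 17.8) * sqrt(37 - 25)
ET0 = 0.0023 * 10.5 * 48.8 * 3.464102

4.0825 mm/day


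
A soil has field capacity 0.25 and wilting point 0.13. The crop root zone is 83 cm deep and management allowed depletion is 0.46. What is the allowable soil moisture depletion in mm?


SMD = (FC - PWP) * d * MAD * 10
SMD = (0.25 - 0.13) * 83 * 0.46 * 10
SMD = 0.1200 * 83 * 0.46 * 10

45.8160 mm


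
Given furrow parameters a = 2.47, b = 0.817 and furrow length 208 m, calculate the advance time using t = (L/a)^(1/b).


t = (L/a)^(1/b)
t = (208/2.47)^(1/0.817)
t = 84.210526^(1/0.817)

227.3158 min


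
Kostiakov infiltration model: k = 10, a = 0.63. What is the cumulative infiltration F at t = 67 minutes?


F = k * t^a = 10 * 67^0.63
F = 10 * 14.139274

141.3927 mm


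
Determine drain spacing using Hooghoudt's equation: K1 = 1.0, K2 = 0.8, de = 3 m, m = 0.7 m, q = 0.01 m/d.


S^2 = 8*K2*de*m/q + 4*K1*m^2/q
S^2 = 8*0.8*3*0.7/0.01 + 4*1.0*0.7^2/0.01
S = sqrt(1540.0000)

39.2428 m


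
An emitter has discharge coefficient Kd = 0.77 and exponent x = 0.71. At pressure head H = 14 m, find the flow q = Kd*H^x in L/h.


q = Kd * H^x = 0.77 * 14^0.71 = 0.77 * 6.512548

5.0147 L/h


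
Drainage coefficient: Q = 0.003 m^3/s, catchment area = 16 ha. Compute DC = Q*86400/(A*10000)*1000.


DC = Q * 86400 / (A * 10000) * 1000
DC = 0.003 * 86400 / (16 * 10000) * 1000
DC = 259200.0000 / 160000

1.6200 mm/day


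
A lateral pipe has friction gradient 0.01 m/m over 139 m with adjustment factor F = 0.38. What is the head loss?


hf = J * L * F = 0.01 * 139 * 0.38 = 0.5282 m

0.5282 m


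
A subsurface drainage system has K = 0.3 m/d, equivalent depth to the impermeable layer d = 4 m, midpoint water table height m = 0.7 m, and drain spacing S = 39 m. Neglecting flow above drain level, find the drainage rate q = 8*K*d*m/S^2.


q = 8*K*d*m/S^2
q = 8*0.3*4*0.7/39^2
q = 6.7200 / 1521

0.0044 m/d


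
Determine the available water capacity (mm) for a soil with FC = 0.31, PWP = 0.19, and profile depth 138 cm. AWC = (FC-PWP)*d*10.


AWC = (FC - PWP) * d * 10
AWC = (0.31 - 0.19) * 138 * 10
AWC = 0.1200 * 138 * 10

165.6000 mm


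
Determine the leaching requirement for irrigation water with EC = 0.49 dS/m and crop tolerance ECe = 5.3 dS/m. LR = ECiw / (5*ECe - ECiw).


LR = ECiw / (5*ECe - ECiw)
LR = 0.49 / (5*5.3 - 0.49)
LR = 0.49 / 26.0100

0.0188


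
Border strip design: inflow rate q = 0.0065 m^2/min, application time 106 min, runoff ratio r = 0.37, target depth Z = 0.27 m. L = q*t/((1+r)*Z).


L = q*t/((1+r)*Z)
L = 0.0065*106/((1+0.37)*0.27)
L = 0.689/0.3699

1.8627 m


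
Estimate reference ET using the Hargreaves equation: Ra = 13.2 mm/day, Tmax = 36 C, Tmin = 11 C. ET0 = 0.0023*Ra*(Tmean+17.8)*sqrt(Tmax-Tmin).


Tmean = (Tmax + Tmin)/2 = (36 + 11)/2 = 23.5
ET0 = 0.0023 * 13.2 * (23.5 + 17.8) * sqrt(36 - 11)
ET0 = 0.0023 * 13.2 * 41.3 * 5.000000

6.2693 mm/day


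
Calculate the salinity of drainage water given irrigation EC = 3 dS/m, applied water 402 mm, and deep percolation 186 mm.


EC_dw = EC_iw * D_iw / D_dw
EC_dw = 3 * 402 / 186
EC_dw = 1206 / 186

6.4839 dS/m


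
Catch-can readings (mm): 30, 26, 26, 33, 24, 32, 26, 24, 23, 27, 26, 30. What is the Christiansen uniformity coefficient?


mean = 27.250000 mm
MAD = 2.666667 mm
CU = (1 - 2.666667/27.250000)*100

90.2141 %


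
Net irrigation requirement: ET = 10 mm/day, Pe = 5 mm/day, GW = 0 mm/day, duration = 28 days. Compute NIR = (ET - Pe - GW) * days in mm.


Daily deficit = ET - Pe - GW = 10 - 5 - 0 = 5 mm/day
NIR = 5 * 28 = 140 mm

140.0000 mm


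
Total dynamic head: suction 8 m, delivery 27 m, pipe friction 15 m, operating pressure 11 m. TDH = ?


TDH = Hs + Hd + hf + Hp = 8 + 27 + 15 + 11 = 61

61 m


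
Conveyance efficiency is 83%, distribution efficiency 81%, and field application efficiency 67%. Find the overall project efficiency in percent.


Ec = 0.83, Eb = 0.81, Ea = 0.67
E = 0.83 * 0.81 * 0.67 * 100 = 45.0441%

45.0441 %


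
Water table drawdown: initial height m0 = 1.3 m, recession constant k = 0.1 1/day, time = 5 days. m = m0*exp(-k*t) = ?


m = m0 * exp(-k*t)
m = 1.3 * exp(-0.1 * 5)
m = 1.3 * exp(-0.5000)

0.7885 m


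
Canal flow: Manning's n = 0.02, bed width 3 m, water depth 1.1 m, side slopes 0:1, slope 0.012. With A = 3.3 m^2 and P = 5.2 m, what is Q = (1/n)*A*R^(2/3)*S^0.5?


R = A/P = 3.3/5.2 = 0.634615
Q = (1/0.02) * 3.3 * 0.634615^(2/3) * 0.012^0.5

13.3480 m^3/s


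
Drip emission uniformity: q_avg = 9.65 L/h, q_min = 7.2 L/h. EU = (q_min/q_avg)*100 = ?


EU = (q_min/q_avg)*100 = (7.2/9.65)*100 = 74.6114%

74.6114 %


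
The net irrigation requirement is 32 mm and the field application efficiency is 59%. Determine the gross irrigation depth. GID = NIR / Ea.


Ea = 59% = 0.59
GID = NIR / Ea = 32 / 0.59 = 54.2373 mm

54.2373 mm


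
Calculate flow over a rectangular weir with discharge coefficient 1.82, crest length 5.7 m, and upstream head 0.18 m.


Q = C * L * H^(3/2) = 1.82 * 5.7 * 0.18^1.5 = 1.82 * 5.7 * 0.076368

0.7922 m^3/s


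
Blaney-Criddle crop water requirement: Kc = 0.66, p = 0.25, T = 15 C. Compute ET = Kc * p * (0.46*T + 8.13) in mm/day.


ET = Kc * p * (0.46*T + 8.13)
ET = 0.66 * 0.25 * (0.46*15 + 8.13)
ET = 0.66 * 0.25 * 15.0300

2.4800 mm/day


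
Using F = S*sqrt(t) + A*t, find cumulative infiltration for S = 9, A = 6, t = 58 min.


F = S*sqrt(t) + A*t
F = 9*sqrt(58) + 6*58
F = 9*7.615773 + 348

416.5420 mm


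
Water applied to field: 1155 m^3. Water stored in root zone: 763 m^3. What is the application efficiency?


Ea = V_root / V_field * 100 = 763 / 1155 * 100 = 66.0606%

66.0606 %


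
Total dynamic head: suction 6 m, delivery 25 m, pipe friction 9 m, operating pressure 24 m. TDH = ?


TDH = Hs + Hd + hf + Hp = 6 + 25 + 9 + 24 = 64

64 m


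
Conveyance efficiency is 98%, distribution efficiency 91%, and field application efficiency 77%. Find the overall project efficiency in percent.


Ec = 0.98, Eb = 0.91, Ea = 0.77
E = 0.98 * 0.91 * 0.77 * 100 = 68.6686%

68.6686 %


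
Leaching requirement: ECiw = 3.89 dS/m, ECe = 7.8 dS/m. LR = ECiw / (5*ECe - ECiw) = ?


LR = ECiw / (5*ECe - ECiw)
LR = 3.89 / (5*7.8 - 3.89)
LR = 3.89 / 35.1100

0.1108


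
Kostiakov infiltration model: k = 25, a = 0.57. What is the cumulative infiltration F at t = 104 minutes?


F = k * t^a = 25 * 104^0.57
F = 25 * 14.115914

352.8979 mm


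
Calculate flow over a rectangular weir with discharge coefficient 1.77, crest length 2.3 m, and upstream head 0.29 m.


Q = C * L * H^(3/2) = 1.77 * 2.3 * 0.29^1.5 = 1.77 * 2.3 * 0.156170

0.6358 m^3/s


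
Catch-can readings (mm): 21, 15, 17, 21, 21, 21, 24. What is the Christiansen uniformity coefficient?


mean = 20.000000 mm
MAD = 2.285714 mm
CU = (1 - 2.285714/20.000000)*100

88.5714 %


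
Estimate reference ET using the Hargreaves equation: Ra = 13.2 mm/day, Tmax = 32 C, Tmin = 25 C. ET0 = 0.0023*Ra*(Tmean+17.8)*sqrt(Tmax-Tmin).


Tmean = (Tmax + Tmin)/2 = (32 + 25)/2 = 28.5
ET0 = 0.0023 * 13.2 * (28.5 + 17.8) * sqrt(32 - 25)
ET0 = 0.0023 * 13.2 * 46.3 * 2.645751

3.7190 mm/day


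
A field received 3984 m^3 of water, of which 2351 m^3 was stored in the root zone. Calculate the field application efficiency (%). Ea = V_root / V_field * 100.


Ea = V_root / V_field * 100 = 2351 / 3984 * 100 = 59.0110%

59.0110 %


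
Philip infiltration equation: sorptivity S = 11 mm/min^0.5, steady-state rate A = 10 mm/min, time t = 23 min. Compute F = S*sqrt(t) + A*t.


F = S*sqrt(t) + A*t
F = 11*sqrt(23) + 10*23
F = 11*4.795832 + 230

282.7542 mm


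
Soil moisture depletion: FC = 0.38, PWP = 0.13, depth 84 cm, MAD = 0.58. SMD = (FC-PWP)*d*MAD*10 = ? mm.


SMD = (FC - PWP) * d * MAD * 10
SMD = (0.38 - 0.13) * 84 * 0.58 * 10
SMD = 0.2500 * 84 * 0.58 * 10

121.8000 mm


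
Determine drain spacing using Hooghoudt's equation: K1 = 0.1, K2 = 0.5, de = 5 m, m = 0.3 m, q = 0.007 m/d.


S^2 = 8*K2*de*m/q + 4*K1*m^2/q
S^2 = 8*0.5*5*0.3/0.007 + 4*0.1*0.3^2/0.007
S = sqrt(862.2857)

29.3647 m


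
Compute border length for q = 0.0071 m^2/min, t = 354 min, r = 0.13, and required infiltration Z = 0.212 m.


L = q*t/((1+r)*Z)
L = 0.0071*354/((1+0.13)*0.212)
L = 2.5134/0.23956

10.4917 m


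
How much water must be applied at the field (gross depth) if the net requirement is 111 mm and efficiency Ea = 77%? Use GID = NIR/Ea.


Ea = 77% = 0.77
GID = NIR / Ea = 111 / 0.77 = 144.1558 mm

144.1558 mm


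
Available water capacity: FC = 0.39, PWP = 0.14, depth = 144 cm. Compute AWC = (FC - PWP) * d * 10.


AWC = (FC - PWP) * d * 10
AWC = (0.39 - 0.14) * 144 * 10
AWC = 0.2500 * 144 * 10

360.0000 mm


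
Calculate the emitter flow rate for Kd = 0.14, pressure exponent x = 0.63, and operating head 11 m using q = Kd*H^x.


q = Kd * H^x = 0.14 * 11^0.63 = 0.14 * 4.529783

0.6342 L/h


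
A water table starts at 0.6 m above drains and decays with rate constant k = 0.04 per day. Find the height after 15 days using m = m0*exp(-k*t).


m = m0 * exp(-k*t)
m = 0.6 * exp(-0.04 * 15)
m = 0.6 * exp(-0.6000)

0.3293 m


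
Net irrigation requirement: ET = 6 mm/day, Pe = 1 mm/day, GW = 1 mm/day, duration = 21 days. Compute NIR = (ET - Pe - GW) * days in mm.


Daily deficit = ET - Pe - GW = 6 - 1 - 1 = 4 mm/day
NIR = 4 * 21 = 84 mm

84.0000 mm


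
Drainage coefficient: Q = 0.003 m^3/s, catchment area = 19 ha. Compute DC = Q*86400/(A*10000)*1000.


DC = Q * 86400 / (A * 10000) * 1000
DC = 0.003 * 86400 / (19 * 10000) * 1000
DC = 259200.0000 / 190000

1.3642 mm/day


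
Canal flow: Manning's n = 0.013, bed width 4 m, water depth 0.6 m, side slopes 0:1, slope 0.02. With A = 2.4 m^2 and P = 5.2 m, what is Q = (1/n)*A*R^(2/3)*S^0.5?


R = A/P = 2.4/5.2 = 0.461538
Q = (1/0.013) * 2.4 * 0.461538^(2/3) * 0.02^0.5

15.5927 m^3/s


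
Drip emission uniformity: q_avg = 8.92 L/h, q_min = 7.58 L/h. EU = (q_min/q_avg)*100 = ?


EU = (q_min/q_avg)*100 = (7.58/8.92)*100 = 84.9776%

84.9776 %


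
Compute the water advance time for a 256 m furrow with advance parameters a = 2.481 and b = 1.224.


t = (L/a)^(1/b)
t = (256/2.481)^(1/1.224)
t = 103.184200^(1/1.224)

44.1681 min


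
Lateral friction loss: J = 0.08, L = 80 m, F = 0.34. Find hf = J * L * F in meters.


hf = J * L * F = 0.08 * 80 * 0.34 = 2.1760 m

2.1760 m


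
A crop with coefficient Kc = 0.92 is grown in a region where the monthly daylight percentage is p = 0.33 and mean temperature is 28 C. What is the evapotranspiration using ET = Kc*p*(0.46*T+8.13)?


ET = Kc * p * (0.46*T + 8.13)
ET = 0.92 * 0.33 * (0.46*28 + 8.13)
ET = 0.92 * 0.33 * 21.0100

6.3786 mm/day


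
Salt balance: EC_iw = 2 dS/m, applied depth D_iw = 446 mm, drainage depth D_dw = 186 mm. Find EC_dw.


EC_dw = EC_iw * D_iw / D_dw
EC_dw = 2 * 446 / 186
EC_dw = 892 / 186

4.7957 dS/m


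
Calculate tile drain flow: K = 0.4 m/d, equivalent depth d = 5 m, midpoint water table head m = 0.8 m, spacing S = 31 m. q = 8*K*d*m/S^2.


q = 8*K*d*m/S^2
q = 8*0.4*5*0.8/31^2
q = 12.8000 / 961

0.0133 m/d


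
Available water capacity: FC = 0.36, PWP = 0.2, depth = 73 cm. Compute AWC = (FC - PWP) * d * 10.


AWC = (FC - PWP) * d * 10
AWC = (0.36 - 0.2) * 73 * 10
AWC = 0.1600 * 73 * 10

116.8000 mm


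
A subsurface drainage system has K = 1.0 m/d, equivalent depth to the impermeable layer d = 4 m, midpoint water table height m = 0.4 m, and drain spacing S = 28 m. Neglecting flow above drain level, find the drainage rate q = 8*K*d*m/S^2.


q = 8*K*d*m/S^2
q = 8*1.0*4*0.4/28^2
q = 12.8000 / 784

0.0163 m/d


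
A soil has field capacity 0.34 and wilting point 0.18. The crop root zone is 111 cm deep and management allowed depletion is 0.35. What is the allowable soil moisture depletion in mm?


SMD = (FC - PWP) * d * MAD * 10
SMD = (0.34 - 0.18) * 111 * 0.35 * 10
SMD = 0.1600 * 111 * 0.35 * 10

62.1600 mm


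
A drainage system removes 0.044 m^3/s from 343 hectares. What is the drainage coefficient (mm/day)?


DC = Q * 86400 / (A * 10000) * 1000
DC = 0.044 * 86400 / (343 * 10000) * 1000
DC = 3801600.0000 / 3430000

1.1083 mm/day


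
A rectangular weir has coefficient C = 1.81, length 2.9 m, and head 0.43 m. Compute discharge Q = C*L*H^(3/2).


Q = C * L * H^(3/2) = 1.81 * 2.9 * 0.43^1.5 = 1.81 * 2.9 * 0.281970

1.4801 m^3/s


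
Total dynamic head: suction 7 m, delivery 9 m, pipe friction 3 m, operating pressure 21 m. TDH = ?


TDH = Hs + Hd + hf + Hp = 7 + 9 + 3 + 21 = 40

40 m


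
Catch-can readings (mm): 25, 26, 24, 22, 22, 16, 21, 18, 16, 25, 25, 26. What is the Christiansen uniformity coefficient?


mean = 22.166667 mm
MAD = 3.000000 mm
CU = (1 - 3.000000/22.166667)*100

86.4662 %


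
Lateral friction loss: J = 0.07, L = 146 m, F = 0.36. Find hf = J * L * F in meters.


hf = J * L * F = 0.07 * 146 * 0.36 = 3.6792 m

3.6792 m


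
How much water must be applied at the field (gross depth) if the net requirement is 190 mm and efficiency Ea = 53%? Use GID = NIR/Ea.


Ea = 53% = 0.53
GID = NIR / Ea = 190 / 0.53 = 358.4906 mm

358.4906 mm


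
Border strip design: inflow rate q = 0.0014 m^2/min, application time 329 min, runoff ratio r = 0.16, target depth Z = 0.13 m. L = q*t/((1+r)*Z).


L = q*t/((1+r)*Z)
L = 0.0014*329/((1+0.16)*0.13)
L = 0.4606/0.1508

3.0544 m


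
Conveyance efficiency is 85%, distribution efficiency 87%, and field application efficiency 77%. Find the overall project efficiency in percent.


Ec = 0.85, Eb = 0.87, Ea = 0.77
E = 0.85 * 0.87 * 0.77 * 100 = 56.9415%

56.9415 %


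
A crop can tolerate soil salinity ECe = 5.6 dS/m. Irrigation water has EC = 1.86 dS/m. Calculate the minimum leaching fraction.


LR = ECiw / (5*ECe - ECiw)
LR = 1.86 / (5*5.6 - 1.86)
LR = 1.86 / 26.1400

0.0712


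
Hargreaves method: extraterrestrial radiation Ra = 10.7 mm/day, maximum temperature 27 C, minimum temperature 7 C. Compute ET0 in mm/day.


Tmean = (Tmax + Tmin)/2 = (27 + 7)/2 = 17.0
ET0 = 0.0023 * 10.7 * (17.0 + 17.8) * sqrt(27 - 7)
ET0 = 0.0023 * 10.7 * 34.8 * 4.472136

3.8301 mm/day


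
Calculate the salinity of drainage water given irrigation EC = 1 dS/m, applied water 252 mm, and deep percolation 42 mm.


EC_dw = EC_iw * D_iw / D_dw
EC_dw = 1 * 252 / 42
EC_dw = 252 / 42

6.0000 dS/m


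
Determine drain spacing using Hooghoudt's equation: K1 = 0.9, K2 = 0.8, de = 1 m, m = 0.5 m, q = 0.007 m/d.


S^2 = 8*K2*de*m/q + 4*K1*m^2/q
S^2 = 8*0.8*1*0.5/0.007 + 4*0.9*0.5^2/0.007
S = sqrt(585.7143)

24.2015 m


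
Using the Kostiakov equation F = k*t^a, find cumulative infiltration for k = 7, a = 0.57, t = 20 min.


F = k * t^a = 7 * 20^0.57
F = 7 * 5.515528

38.6087 mm


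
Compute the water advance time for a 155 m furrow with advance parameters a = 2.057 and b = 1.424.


t = (L/a)^(1/b)
t = (155/2.057)^(1/1.424)
t = 75.352455^(1/1.424)

20.8059 min


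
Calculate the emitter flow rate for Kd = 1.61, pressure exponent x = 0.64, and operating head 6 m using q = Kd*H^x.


q = Kd * H^x = 1.61 * 6^0.64 = 1.61 * 3.147870

5.0681 L/h


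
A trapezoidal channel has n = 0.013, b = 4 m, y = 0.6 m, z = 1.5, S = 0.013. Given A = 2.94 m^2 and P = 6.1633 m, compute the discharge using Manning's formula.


R = A/P = 2.94/6.1633 = 0.477017
Q = (1/0.013) * 2.94 * 0.477017^(2/3) * 0.013^0.5

15.7422 m^3/s


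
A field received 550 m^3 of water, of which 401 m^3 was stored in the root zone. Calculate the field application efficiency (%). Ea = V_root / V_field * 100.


Ea = V_root / V_field * 100 = 401 / 550 * 100 = 72.9091%

72.9091 %


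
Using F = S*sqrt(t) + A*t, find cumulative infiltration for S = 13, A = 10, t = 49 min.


F = S*sqrt(t) + A*t
F = 13*sqrt(49) + 10*49
F = 13*7.000000 + 490

581.0000 mm


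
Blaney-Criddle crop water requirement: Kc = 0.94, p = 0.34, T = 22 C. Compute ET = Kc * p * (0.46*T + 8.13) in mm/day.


ET = Kc * p * (0.46*T + 8.13)
ET = 0.94 * 0.34 * (0.46*22 + 8.13)
ET = 0.94 * 0.34 * 18.2500

5.8327 mm/day


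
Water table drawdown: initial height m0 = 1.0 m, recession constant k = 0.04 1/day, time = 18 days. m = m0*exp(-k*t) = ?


m = m0 * exp(-k*t)
m = 1.0 * exp(-0.04 * 18)
m = 1.0 * exp(-0.7200)

0.4868 m


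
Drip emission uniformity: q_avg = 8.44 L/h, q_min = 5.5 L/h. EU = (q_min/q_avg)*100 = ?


EU = (q_min/q_avg)*100 = (5.5/8.44)*100 = 65.1659%

65.1659 %


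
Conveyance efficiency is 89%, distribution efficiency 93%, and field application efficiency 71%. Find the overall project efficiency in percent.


Ec = 0.89, Eb = 0.93, Ea = 0.71
E = 0.89 * 0.93 * 0.71 * 100 = 58.7667%

58.7667 %


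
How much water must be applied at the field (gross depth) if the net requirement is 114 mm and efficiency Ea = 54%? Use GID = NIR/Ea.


Ea = 54% = 0.54
GID = NIR / Ea = 114 / 0.54 = 211.1111 mm

211.1111 mm


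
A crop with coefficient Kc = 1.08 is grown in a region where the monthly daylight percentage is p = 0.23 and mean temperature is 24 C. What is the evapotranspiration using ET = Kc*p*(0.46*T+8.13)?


ET = Kc * p * (0.46*T + 8.13)
ET = 1.08 * 0.23 * (0.46*24 + 8.13)
ET = 1.08 * 0.23 * 19.1700

4.7618 mm/day


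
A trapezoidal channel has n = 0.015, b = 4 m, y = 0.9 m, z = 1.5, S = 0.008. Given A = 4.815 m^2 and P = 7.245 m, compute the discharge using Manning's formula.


R = A/P = 4.815/7.245 = 0.664596
Q = (1/0.015) * 4.815 * 0.664596^(2/3) * 0.008^0.5

21.8653 m^3/s


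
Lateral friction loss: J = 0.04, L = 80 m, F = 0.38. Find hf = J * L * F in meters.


hf = J * L * F = 0.04 * 80 * 0.38 = 1.2160 m

1.2160 m


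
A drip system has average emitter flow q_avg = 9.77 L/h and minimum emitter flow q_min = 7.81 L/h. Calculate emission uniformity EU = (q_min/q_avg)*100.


EU = (q_min/q_avg)*100 = (7.81/9.77)*100 = 79.9386%

79.9386 %


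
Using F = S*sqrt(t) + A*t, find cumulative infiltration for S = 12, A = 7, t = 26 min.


F = S*sqrt(t) + A*t
F = 12*sqrt(26) + 7*26
F = 12*5.099020 + 182

243.1882 mm


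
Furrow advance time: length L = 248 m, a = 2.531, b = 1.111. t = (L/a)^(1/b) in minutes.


t = (L/a)^(1/b)
t = (248/2.531)^(1/1.111)
t = 97.984986^(1/1.111)

61.9759 min


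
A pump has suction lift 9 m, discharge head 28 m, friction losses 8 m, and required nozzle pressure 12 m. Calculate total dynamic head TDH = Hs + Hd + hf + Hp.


TDH = Hs + Hd + hf + Hp = 9 + 28 + 8 + 12 = 57

57 m


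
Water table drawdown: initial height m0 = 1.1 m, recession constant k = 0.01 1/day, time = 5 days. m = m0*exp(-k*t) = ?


m = m0 * exp(-k*t)
m = 1.1 * exp(-0.01 * 5)
m = 1.1 * exp(-0.0500)

1.0464 m


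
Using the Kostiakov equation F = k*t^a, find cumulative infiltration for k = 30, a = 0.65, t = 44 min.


F = k * t^a = 30 * 44^0.65
F = 30 * 11.701573

351.0472 mm


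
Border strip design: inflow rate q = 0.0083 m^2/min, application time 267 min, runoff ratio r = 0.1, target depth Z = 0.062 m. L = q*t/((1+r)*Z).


L = q*t/((1+r)*Z)
L = 0.0083*267/((1+0.1)*0.062)
L = 2.2161/0.0682

32.4941 m


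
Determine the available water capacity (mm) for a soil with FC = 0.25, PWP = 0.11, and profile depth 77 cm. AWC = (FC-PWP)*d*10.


AWC = (FC - PWP) * d * 10
AWC = (0.25 - 0.11) * 77 * 10
AWC = 0.1400 * 77 * 10

107.8000 mm


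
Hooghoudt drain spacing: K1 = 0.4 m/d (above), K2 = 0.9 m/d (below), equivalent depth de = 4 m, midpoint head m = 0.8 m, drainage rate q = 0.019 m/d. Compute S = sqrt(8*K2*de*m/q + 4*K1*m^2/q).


S^2 = 8*K2*de*m/q + 4*K1*m^2/q
S^2 = 8*0.9*4*0.8/0.019 + 4*0.4*0.8^2/0.019
S = sqrt(1266.5263)

35.5883 m


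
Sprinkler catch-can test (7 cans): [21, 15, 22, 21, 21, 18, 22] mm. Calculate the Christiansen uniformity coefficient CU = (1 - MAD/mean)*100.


mean = 20.000000 mm
MAD = 2.000000 mm
CU = (1 - 2.000000/20.000000)*100

90.0000 %


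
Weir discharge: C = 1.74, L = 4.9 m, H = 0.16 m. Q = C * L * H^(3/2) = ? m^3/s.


Q = C * L * H^(3/2) = 1.74 * 4.9 * 0.16^1.5 = 1.74 * 4.9 * 0.064000

0.5457 m^3/s


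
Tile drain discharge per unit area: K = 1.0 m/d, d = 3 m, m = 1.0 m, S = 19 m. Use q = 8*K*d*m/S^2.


q = 8*K*d*m/S^2
q = 8*1.0*3*1.0/19^2
q = 24.0000 / 361

0.0665 m/d


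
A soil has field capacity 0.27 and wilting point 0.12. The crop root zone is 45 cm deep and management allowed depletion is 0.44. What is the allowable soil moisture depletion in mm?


SMD = (FC - PWP) * d * MAD * 10
SMD = (0.27 - 0.12) * 45 * 0.44 * 10
SMD = 0.1500 * 45 * 0.44 * 10

29.7000 mm


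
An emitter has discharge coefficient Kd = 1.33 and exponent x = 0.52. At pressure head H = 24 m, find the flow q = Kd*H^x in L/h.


q = Kd * H^x = 1.33 * 24^0.52 = 1.33 * 5.220473

6.9432 L/h


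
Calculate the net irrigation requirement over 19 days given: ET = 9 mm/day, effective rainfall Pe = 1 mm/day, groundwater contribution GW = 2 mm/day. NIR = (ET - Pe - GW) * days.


Daily deficit = ET - Pe - GW = 9 - 1 - 2 = 6 mm/day
NIR = 6 * 19 = 114 mm

114.0000 mm


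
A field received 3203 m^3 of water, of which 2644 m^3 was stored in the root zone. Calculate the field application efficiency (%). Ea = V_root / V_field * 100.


Ea = V_root / V_field * 100 = 2644 / 3203 * 100 = 82.5476%

82.5476 %


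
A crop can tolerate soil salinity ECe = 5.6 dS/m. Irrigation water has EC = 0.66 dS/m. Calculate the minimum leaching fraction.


LR = ECiw / (5*ECe - ECiw)
LR = 0.66 / (5*5.6 - 0.66)
LR = 0.66 / 27.3400

0.0241


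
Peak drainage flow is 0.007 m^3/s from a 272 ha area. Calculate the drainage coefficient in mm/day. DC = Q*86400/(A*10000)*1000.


DC = Q * 86400 / (A * 10000) * 1000
DC = 0.007 * 86400 / (272 * 10000) * 1000
DC = 604800.0000 / 2720000

0.2224 mm/day


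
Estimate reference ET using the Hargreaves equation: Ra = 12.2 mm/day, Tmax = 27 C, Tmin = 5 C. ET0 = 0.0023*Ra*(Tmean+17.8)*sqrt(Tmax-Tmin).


Tmean = (Tmax + Tmin)/2 = (27 + 5)/2 = 16.0
ET0 = 0.0023 * 12.2 * (16.0 + 17.8) * sqrt(27 - 5)
ET0 = 0.0023 * 12.2 * 33.8 * 4.690416

4.4485 mm/day


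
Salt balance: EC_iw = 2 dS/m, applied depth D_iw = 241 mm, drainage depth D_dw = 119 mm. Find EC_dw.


EC_dw = EC_iw * D_iw / D_dw
EC_dw = 2 * 241 / 119
EC_dw = 482 / 119

4.0504 dS/m


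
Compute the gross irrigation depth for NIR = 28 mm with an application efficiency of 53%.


Ea = 53% = 0.53
GID = NIR / Ea = 28 / 0.53 = 52.8302 mm

52.8302 mm


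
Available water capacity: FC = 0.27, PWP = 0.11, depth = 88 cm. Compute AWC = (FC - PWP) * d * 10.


AWC = (FC - PWP) * d * 10
AWC = (0.27 - 0.11) * 88 * 10
AWC = 0.1600 * 88 * 10

140.8000 mm


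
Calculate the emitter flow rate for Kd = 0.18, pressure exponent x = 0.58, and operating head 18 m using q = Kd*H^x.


q = Kd * H^x = 0.18 * 18^0.58 = 0.18 * 5.346358

0.9623 L/h


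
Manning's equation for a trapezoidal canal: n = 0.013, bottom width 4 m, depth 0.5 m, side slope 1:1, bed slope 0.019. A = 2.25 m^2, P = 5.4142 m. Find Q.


R = A/P = 2.25/5.4142 = 0.415574
Q = (1/0.013) * 2.25 * 0.415574^(2/3) * 0.019^0.5

13.2856 m^3/s


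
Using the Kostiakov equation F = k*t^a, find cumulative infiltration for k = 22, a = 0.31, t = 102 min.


F = k * t^a = 22 * 102^0.31
F = 22 * 4.194363

92.2760 mm


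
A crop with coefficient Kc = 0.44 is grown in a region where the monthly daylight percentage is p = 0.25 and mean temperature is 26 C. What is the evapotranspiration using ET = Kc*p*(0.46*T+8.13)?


ET = Kc * p * (0.46*T + 8.13)
ET = 0.44 * 0.25 * (0.46*26 + 8.13)
ET = 0.44 * 0.25 * 20.0900

2.2099 mm/day


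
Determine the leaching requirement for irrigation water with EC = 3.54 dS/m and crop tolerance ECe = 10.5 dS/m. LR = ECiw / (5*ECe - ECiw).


LR = ECiw / (5*ECe - ECiw)
LR = 3.54 / (5*10.5 - 3.54)
LR = 3.54 / 48.9600

0.0723


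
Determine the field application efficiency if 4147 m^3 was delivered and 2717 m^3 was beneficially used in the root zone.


Ea = V_root / V_field * 100 = 2717 / 4147 * 100 = 65.5172%

65.5172 %


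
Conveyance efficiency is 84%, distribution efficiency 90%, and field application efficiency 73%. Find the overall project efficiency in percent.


Ec = 0.84, Eb = 0.9, Ea = 0.73
E = 0.84 * 0.9 * 0.73 * 100 = 55.1880%

55.1880 %


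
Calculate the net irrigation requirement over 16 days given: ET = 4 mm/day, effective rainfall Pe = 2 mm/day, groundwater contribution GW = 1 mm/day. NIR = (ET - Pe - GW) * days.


Daily deficit = ET - Pe - GW = 4 - 2 - 1 = 1 mm/day
NIR = 1 * 16 = 16 mm

16.0000 mm


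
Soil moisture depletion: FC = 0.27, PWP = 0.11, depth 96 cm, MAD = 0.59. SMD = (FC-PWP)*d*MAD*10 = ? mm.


SMD = (FC - PWP) * d * MAD * 10
SMD = (0.27 - 0.11) * 96 * 0.59 * 10
SMD = 0.1600 * 96 * 0.59 * 10

90.6240 mm


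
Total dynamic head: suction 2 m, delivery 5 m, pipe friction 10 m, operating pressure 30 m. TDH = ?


TDH = Hs + Hd + hf + Hp = 2 + 5 + 10 + 30 = 47

47 m
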